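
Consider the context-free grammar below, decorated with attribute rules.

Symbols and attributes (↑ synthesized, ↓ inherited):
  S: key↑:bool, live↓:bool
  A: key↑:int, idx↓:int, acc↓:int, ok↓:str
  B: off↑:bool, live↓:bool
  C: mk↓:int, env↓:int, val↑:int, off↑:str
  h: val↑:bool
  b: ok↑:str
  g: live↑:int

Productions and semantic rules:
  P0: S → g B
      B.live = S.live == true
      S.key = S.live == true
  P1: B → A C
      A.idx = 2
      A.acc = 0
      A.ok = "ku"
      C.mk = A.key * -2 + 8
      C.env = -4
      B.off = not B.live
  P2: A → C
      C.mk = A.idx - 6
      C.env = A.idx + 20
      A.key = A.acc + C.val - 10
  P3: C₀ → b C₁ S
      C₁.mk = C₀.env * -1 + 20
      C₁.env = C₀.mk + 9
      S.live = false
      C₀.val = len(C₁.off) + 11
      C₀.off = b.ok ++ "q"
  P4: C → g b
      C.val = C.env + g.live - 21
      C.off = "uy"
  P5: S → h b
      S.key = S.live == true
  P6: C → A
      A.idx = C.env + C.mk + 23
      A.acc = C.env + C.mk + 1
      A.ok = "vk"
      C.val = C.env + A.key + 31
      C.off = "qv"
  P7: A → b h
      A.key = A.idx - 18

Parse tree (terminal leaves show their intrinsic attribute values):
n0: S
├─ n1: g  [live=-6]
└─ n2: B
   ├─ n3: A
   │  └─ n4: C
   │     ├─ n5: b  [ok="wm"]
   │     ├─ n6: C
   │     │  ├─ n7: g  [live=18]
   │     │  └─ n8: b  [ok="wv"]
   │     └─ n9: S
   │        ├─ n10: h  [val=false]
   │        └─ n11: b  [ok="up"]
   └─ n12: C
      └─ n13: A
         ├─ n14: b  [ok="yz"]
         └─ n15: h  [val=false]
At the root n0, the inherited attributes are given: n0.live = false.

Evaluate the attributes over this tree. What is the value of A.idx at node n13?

21

1. n0.live = false  [given at root]
2. n1.live = -6  [terminal]
3. n2.live = false  [S.live == true]
4. n3.idx = 2  [2]
5. n3.acc = 0  [0]
6. n3.ok = "ku"  ["ku"]
7. n4.mk = -4  [A.idx - 6]
8. n4.env = 22  [A.idx + 20]
9. n5.ok = "wm"  [terminal]
10. n6.mk = -2  [C₀.env * -1 + 20]
11. n6.env = 5  [C₀.mk + 9]
12. n7.live = 18  [terminal]
13. n8.ok = "wv"  [terminal]
14. n6.val = 2  [C.env + g.live - 21]
15. n6.off = "uy"  ["uy"]
16. n9.live = false  [false]
17. n10.val = false  [terminal]
18. n11.ok = "up"  [terminal]
19. n9.key = false  [S.live == true]
20. n4.val = 13  [len(C₁.off) + 11]
21. n4.off = "wmq"  [b.ok ++ "q"]
22. n3.key = 3  [A.acc + C.val - 10]
23. n12.mk = 2  [A.key * -2 + 8]
24. n12.env = -4  [-4]
25. n13.idx = 21  [C.env + C.mk + 23]
26. n13.acc = -1  [C.env + C.mk + 1]
27. n13.ok = "vk"  ["vk"]
28. n14.ok = "yz"  [terminal]
29. n15.val = false  [terminal]
30. n13.key = 3  [A.idx - 18]
31. n12.val = 30  [C.env + A.key + 31]
32. n12.off = "qv"  ["qv"]
33. n2.off = true  [not B.live]
34. n0.key = false  [S.live == true]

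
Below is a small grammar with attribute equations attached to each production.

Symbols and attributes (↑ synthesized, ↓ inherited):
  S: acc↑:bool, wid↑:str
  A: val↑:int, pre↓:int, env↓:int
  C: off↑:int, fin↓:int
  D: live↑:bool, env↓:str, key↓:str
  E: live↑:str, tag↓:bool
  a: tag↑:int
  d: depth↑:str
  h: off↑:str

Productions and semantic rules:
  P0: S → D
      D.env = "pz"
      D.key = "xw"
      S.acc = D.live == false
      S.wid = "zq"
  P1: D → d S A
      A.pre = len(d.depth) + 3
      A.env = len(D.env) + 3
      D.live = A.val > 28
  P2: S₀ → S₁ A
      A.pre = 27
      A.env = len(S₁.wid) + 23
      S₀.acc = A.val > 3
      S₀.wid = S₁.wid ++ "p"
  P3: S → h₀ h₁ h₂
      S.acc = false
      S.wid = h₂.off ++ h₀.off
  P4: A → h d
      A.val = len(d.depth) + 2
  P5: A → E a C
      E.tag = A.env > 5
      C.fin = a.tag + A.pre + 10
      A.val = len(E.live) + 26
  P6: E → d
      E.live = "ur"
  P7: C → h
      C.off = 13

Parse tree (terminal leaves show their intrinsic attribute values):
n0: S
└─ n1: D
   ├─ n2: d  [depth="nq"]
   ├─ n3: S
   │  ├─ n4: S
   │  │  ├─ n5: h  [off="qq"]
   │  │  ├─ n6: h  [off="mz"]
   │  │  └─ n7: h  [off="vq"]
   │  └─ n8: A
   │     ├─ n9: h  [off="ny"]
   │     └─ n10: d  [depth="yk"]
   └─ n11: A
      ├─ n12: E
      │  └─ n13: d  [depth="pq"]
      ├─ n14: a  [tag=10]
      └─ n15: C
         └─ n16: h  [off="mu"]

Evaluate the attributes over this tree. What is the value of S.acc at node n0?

true

1. n1.env = "pz"  ["pz"]
2. n1.key = "xw"  ["xw"]
3. n2.depth = "nq"  [terminal]
4. n5.off = "qq"  [terminal]
5. n6.off = "mz"  [terminal]
6. n7.off = "vq"  [terminal]
7. n4.acc = false  [false]
8. n4.wid = "vqqq"  [h₂.off ++ h₀.off]
9. n8.pre = 27  [27]
10. n8.env = 27  [len(S₁.wid) + 23]
11. n9.off = "ny"  [terminal]
12. n10.depth = "yk"  [terminal]
13. n8.val = 4  [len(d.depth) + 2]
14. n3.acc = true  [A.val > 3]
15. n3.wid = "vqqqp"  [S₁.wid ++ "p"]
16. n11.pre = 5  [len(d.depth) + 3]
17. n11.env = 5  [len(D.env) + 3]
18. n12.tag = false  [A.env > 5]
19. n13.depth = "pq"  [terminal]
20. n12.live = "ur"  ["ur"]
21. n14.tag = 10  [terminal]
22. n15.fin = 25  [a.tag + A.pre + 10]
23. n16.off = "mu"  [terminal]
24. n15.off = 13  [13]
25. n11.val = 28  [len(E.live) + 26]
26. n1.live = false  [A.val > 28]
27. n0.acc = true  [D.live == false]
28. n0.wid = "zq"  ["zq"]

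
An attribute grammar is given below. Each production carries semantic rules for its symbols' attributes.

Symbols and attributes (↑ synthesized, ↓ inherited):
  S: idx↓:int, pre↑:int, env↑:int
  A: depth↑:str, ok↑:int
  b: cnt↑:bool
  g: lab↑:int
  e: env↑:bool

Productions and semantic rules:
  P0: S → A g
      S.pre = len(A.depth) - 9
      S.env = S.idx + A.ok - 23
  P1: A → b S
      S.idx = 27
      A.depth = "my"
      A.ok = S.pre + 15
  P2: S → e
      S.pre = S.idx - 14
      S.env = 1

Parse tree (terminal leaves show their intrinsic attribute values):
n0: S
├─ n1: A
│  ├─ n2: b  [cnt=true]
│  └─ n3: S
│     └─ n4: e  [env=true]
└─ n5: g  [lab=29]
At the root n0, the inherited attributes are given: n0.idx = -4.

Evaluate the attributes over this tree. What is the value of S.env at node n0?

1. n0.idx = -4  [given at root]
2. n2.cnt = true  [terminal]
3. n3.idx = 27  [27]
4. n4.env = true  [terminal]
5. n3.pre = 13  [S.idx - 14]
6. n3.env = 1  [1]
7. n1.depth = "my"  ["my"]
8. n1.ok = 28  [S.pre + 15]
9. n5.lab = 29  [terminal]
10. n0.pre = -7  [len(A.depth) - 9]
11. n0.env = 1  [S.idx + A.ok - 23]

1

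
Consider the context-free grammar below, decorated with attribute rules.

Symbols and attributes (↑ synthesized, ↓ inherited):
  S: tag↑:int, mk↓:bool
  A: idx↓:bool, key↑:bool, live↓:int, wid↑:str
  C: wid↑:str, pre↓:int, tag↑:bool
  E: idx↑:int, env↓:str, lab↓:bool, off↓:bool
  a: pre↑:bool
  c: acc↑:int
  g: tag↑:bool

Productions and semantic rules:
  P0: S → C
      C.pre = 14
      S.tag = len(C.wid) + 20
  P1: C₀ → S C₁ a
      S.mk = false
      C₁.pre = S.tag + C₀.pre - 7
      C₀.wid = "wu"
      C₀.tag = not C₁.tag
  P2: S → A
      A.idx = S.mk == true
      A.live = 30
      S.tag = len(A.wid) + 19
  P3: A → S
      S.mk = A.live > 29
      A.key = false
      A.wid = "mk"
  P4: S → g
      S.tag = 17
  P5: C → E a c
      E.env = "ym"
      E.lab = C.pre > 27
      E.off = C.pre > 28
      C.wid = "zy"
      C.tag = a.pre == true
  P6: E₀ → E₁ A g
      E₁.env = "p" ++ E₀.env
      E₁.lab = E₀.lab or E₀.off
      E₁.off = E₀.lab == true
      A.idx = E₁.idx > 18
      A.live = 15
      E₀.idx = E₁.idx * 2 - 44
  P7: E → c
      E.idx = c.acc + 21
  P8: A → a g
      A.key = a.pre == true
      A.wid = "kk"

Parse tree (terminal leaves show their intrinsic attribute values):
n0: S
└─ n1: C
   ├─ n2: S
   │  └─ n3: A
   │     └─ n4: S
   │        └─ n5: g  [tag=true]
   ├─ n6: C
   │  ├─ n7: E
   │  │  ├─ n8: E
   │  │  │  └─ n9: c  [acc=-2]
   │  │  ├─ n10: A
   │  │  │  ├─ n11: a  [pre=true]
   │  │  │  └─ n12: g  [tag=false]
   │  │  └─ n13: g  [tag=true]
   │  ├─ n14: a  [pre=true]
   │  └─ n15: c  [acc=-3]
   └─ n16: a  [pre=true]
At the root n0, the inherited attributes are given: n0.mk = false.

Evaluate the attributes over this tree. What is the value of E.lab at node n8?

1. n0.mk = false  [given at root]
2. n1.pre = 14  [14]
3. n2.mk = false  [false]
4. n3.idx = false  [S.mk == true]
5. n3.live = 30  [30]
6. n4.mk = true  [A.live > 29]
7. n5.tag = true  [terminal]
8. n4.tag = 17  [17]
9. n3.key = false  [false]
10. n3.wid = "mk"  ["mk"]
11. n2.tag = 21  [len(A.wid) + 19]
12. n6.pre = 28  [S.tag + C₀.pre - 7]
13. n7.env = "ym"  ["ym"]
14. n7.lab = true  [C.pre > 27]
15. n7.off = false  [C.pre > 28]
16. n8.env = "pym"  ["p" ++ E₀.env]
17. n8.lab = true  [E₀.lab or E₀.off]
18. n8.off = true  [E₀.lab == true]
19. n9.acc = -2  [terminal]
20. n8.idx = 19  [c.acc + 21]
21. n10.idx = true  [E₁.idx > 18]
22. n10.live = 15  [15]
23. n11.pre = true  [terminal]
24. n12.tag = false  [terminal]
25. n10.key = true  [a.pre == true]
26. n10.wid = "kk"  ["kk"]
27. n13.tag = true  [terminal]
28. n7.idx = -6  [E₁.idx * 2 - 44]
29. n14.pre = true  [terminal]
30. n15.acc = -3  [terminal]
31. n6.wid = "zy"  ["zy"]
32. n6.tag = true  [a.pre == true]
33. n16.pre = true  [terminal]
34. n1.wid = "wu"  ["wu"]
35. n1.tag = false  [not C₁.tag]
36. n0.tag = 22  [len(C.wid) + 20]

true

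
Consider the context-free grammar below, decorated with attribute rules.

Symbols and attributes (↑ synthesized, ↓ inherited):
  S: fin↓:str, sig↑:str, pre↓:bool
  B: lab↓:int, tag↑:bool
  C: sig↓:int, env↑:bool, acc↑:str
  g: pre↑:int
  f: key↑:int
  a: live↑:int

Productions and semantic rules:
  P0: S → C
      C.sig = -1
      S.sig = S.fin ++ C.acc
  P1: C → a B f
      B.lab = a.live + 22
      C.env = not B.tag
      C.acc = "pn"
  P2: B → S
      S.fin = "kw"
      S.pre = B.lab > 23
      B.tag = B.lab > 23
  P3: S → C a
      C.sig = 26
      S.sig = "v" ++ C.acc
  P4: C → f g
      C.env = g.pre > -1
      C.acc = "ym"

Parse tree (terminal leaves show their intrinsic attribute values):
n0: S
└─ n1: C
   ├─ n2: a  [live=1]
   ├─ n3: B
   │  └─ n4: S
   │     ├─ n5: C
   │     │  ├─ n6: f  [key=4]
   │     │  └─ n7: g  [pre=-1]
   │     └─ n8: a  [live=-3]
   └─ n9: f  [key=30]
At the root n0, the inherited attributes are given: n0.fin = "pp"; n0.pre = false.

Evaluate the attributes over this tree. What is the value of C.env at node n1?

true

1. n0.fin = "pp"  [given at root]
2. n0.pre = false  [given at root]
3. n1.sig = -1  [-1]
4. n2.live = 1  [terminal]
5. n3.lab = 23  [a.live + 22]
6. n4.fin = "kw"  ["kw"]
7. n4.pre = false  [B.lab > 23]
8. n5.sig = 26  [26]
9. n6.key = 4  [terminal]
10. n7.pre = -1  [terminal]
11. n5.env = false  [g.pre > -1]
12. n5.acc = "ym"  ["ym"]
13. n8.live = -3  [terminal]
14. n4.sig = "vym"  ["v" ++ C.acc]
15. n3.tag = false  [B.lab > 23]
16. n9.key = 30  [terminal]
17. n1.env = true  [not B.tag]
18. n1.acc = "pn"  ["pn"]
19. n0.sig = "pppn"  [S.fin ++ C.acc]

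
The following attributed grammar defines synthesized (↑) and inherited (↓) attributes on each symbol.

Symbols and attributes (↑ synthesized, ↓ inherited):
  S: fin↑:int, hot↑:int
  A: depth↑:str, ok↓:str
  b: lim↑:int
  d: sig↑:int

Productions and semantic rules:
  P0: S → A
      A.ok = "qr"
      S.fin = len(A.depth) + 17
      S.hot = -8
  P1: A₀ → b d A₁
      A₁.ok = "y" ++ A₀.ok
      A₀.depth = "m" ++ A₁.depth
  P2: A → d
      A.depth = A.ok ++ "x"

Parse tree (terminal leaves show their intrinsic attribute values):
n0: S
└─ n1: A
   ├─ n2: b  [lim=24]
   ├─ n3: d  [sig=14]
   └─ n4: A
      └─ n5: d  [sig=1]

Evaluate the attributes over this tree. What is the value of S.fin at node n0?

1. n1.ok = "qr"  ["qr"]
2. n2.lim = 24  [terminal]
3. n3.sig = 14  [terminal]
4. n4.ok = "yqr"  ["y" ++ A₀.ok]
5. n5.sig = 1  [terminal]
6. n4.depth = "yqrx"  [A.ok ++ "x"]
7. n1.depth = "myqrx"  ["m" ++ A₁.depth]
8. n0.fin = 22  [len(A.depth) + 17]
9. n0.hot = -8  [-8]

22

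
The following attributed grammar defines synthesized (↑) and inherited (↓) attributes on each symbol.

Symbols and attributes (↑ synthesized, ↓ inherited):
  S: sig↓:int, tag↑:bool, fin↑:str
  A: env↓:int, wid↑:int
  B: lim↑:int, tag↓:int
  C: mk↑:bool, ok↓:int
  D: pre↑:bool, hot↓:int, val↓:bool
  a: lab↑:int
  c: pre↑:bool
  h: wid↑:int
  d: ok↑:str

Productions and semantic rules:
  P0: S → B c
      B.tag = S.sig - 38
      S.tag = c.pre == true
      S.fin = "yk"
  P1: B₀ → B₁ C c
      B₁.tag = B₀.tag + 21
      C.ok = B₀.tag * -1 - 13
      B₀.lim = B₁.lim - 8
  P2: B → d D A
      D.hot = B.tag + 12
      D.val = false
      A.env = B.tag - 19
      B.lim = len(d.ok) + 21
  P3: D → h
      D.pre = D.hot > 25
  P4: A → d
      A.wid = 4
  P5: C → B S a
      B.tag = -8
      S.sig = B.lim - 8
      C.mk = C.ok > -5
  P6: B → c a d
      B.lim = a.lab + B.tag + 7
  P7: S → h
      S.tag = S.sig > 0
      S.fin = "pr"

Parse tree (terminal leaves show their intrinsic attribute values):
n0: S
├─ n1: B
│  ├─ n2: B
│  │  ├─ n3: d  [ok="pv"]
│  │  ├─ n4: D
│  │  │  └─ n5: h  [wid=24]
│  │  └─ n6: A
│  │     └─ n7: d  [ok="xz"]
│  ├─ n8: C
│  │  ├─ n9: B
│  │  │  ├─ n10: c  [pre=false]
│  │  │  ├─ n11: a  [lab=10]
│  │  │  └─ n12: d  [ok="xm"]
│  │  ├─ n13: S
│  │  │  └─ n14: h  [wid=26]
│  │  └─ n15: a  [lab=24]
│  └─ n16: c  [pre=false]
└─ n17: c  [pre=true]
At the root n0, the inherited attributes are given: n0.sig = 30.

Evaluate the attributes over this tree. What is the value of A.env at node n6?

1. n0.sig = 30  [given at root]
2. n1.tag = -8  [S.sig - 38]
3. n2.tag = 13  [B₀.tag + 21]
4. n3.ok = "pv"  [terminal]
5. n4.hot = 25  [B.tag + 12]
6. n4.val = false  [false]
7. n5.wid = 24  [terminal]
8. n4.pre = false  [D.hot > 25]
9. n6.env = -6  [B.tag - 19]
10. n7.ok = "xz"  [terminal]
11. n6.wid = 4  [4]
12. n2.lim = 23  [len(d.ok) + 21]
13. n8.ok = -5  [B₀.tag * -1 - 13]
14. n9.tag = -8  [-8]
15. n10.pre = false  [terminal]
16. n11.lab = 10  [terminal]
17. n12.ok = "xm"  [terminal]
18. n9.lim = 9  [a.lab + B.tag + 7]
19. n13.sig = 1  [B.lim - 8]
20. n14.wid = 26  [terminal]
21. n13.tag = true  [S.sig > 0]
22. n13.fin = "pr"  ["pr"]
23. n15.lab = 24  [terminal]
24. n8.mk = false  [C.ok > -5]
25. n16.pre = false  [terminal]
26. n1.lim = 15  [B₁.lim - 8]
27. n17.pre = true  [terminal]
28. n0.tag = true  [c.pre == true]
29. n0.fin = "yk"  ["yk"]

-6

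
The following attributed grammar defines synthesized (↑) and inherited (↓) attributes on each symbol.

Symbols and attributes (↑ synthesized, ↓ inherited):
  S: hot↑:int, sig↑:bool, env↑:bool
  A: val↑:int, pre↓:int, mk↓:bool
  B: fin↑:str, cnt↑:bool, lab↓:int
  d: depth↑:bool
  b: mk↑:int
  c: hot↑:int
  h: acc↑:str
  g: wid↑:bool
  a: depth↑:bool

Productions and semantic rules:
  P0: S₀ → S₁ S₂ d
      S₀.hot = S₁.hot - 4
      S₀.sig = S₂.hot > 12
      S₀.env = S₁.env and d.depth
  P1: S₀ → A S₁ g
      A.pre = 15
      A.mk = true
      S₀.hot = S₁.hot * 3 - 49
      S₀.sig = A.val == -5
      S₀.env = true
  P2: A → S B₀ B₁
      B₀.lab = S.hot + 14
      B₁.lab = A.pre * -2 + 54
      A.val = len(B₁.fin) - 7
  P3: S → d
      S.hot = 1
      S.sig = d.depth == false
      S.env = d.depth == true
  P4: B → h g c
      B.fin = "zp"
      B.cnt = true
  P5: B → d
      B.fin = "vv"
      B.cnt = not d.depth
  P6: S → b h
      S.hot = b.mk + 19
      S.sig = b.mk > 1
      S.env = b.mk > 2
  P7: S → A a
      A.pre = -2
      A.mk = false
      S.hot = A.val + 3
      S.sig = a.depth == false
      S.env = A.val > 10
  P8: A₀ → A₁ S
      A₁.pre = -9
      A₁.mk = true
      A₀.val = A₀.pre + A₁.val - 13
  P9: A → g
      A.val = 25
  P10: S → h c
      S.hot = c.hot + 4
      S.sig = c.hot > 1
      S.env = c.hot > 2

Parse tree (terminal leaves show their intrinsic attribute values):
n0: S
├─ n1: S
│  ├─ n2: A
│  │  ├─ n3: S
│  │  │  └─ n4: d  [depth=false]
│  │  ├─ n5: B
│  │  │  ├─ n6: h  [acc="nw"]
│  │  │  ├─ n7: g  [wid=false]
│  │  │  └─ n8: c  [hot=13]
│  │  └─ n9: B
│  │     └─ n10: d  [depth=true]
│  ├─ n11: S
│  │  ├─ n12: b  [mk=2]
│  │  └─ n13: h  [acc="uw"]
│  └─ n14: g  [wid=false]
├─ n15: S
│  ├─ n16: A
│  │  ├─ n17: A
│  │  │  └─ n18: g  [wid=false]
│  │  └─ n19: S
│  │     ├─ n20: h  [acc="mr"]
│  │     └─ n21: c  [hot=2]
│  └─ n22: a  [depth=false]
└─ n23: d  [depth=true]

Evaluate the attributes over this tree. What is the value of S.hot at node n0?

10

1. n2.pre = 15  [15]
2. n2.mk = true  [true]
3. n4.depth = false  [terminal]
4. n3.hot = 1  [1]
5. n3.sig = true  [d.depth == false]
6. n3.env = false  [d.depth == true]
7. n5.lab = 15  [S.hot + 14]
8. n6.acc = "nw"  [terminal]
9. n7.wid = false  [terminal]
10. n8.hot = 13  [terminal]
11. n5.fin = "zp"  ["zp"]
12. n5.cnt = true  [true]
13. n9.lab = 24  [A.pre * -2 + 54]
14. n10.depth = true  [terminal]
15. n9.fin = "vv"  ["vv"]
16. n9.cnt = false  [not d.depth]
17. n2.val = -5  [len(B₁.fin) - 7]
18. n12.mk = 2  [terminal]
19. n13.acc = "uw"  [terminal]
20. n11.hot = 21  [b.mk + 19]
21. n11.sig = true  [b.mk > 1]
22. n11.env = false  [b.mk > 2]
23. n14.wid = false  [terminal]
24. n1.hot = 14  [S₁.hot * 3 - 49]
25. n1.sig = true  [A.val == -5]
26. n1.env = true  [true]
27. n16.pre = -2  [-2]
28. n16.mk = false  [false]
29. n17.pre = -9  [-9]
30. n17.mk = true  [true]
31. n18.wid = false  [terminal]
32. n17.val = 25  [25]
33. n20.acc = "mr"  [terminal]
34. n21.hot = 2  [terminal]
35. n19.hot = 6  [c.hot + 4]
36. n19.sig = true  [c.hot > 1]
37. n19.env = false  [c.hot > 2]
38. n16.val = 10  [A₀.pre + A₁.val - 13]
39. n22.depth = false  [terminal]
40. n15.hot = 13  [A.val + 3]
41. n15.sig = true  [a.depth == false]
42. n15.env = false  [A.val > 10]
43. n23.depth = true  [terminal]
44. n0.hot = 10  [S₁.hot - 4]
45. n0.sig = true  [S₂.hot > 12]
46. n0.env = true  [S₁.env and d.depth]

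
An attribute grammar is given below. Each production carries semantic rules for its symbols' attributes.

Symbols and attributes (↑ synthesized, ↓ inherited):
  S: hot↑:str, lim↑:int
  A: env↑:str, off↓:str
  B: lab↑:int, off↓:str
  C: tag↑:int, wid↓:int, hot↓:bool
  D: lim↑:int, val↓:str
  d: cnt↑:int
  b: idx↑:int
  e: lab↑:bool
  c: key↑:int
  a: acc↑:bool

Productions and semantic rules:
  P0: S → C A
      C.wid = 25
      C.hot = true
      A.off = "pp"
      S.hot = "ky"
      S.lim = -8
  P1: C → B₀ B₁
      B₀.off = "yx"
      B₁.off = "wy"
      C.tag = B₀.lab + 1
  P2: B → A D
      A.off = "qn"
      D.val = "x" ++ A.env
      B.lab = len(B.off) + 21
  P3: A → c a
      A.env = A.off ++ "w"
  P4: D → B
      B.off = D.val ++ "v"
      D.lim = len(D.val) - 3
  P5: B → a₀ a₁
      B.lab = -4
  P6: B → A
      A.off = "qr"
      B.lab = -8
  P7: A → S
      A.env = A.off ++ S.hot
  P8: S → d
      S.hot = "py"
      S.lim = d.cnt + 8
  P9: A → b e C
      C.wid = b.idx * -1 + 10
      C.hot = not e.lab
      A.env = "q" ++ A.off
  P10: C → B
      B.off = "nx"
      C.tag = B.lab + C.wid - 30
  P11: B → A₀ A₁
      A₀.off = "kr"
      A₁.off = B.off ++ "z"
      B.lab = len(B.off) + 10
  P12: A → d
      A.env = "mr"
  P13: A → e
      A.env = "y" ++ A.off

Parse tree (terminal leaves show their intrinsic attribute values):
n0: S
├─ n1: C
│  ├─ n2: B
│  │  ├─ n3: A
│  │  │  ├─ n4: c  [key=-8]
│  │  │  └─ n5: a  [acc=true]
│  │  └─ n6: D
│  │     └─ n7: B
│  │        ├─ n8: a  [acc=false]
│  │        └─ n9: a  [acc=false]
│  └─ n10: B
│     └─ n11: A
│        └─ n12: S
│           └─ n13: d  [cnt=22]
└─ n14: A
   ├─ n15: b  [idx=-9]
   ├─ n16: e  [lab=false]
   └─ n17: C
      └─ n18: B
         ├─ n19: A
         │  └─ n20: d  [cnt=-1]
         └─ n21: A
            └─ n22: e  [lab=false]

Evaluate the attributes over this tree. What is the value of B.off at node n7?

"xqnwv"

1. n1.wid = 25  [25]
2. n1.hot = true  [true]
3. n2.off = "yx"  ["yx"]
4. n3.off = "qn"  ["qn"]
5. n4.key = -8  [terminal]
6. n5.acc = true  [terminal]
7. n3.env = "qnw"  [A.off ++ "w"]
8. n6.val = "xqnw"  ["x" ++ A.env]
9. n7.off = "xqnwv"  [D.val ++ "v"]
10. n8.acc = false  [terminal]
11. n9.acc = false  [terminal]
12. n7.lab = -4  [-4]
13. n6.lim = 1  [len(D.val) - 3]
14. n2.lab = 23  [len(B.off) + 21]
15. n10.off = "wy"  ["wy"]
16. n11.off = "qr"  ["qr"]
17. n13.cnt = 22  [terminal]
18. n12.hot = "py"  ["py"]
19. n12.lim = 30  [d.cnt + 8]
20. n11.env = "qrpy"  [A.off ++ S.hot]
21. n10.lab = -8  [-8]
22. n1.tag = 24  [B₀.lab + 1]
23. n14.off = "pp"  ["pp"]
24. n15.idx = -9  [terminal]
25. n16.lab = false  [terminal]
26. n17.wid = 19  [b.idx * -1 + 10]
27. n17.hot = true  [not e.lab]
28. n18.off = "nx"  ["nx"]
29. n19.off = "kr"  ["kr"]
30. n20.cnt = -1  [terminal]
31. n19.env = "mr"  ["mr"]
32. n21.off = "nxz"  [B.off ++ "z"]
33. n22.lab = false  [terminal]
34. n21.env = "ynxz"  ["y" ++ A.off]
35. n18.lab = 12  [len(B.off) + 10]
36. n17.tag = 1  [B.lab + C.wid - 30]
37. n14.env = "qpp"  ["q" ++ A.off]
38. n0.hot = "ky"  ["ky"]
39. n0.lim = -8  [-8]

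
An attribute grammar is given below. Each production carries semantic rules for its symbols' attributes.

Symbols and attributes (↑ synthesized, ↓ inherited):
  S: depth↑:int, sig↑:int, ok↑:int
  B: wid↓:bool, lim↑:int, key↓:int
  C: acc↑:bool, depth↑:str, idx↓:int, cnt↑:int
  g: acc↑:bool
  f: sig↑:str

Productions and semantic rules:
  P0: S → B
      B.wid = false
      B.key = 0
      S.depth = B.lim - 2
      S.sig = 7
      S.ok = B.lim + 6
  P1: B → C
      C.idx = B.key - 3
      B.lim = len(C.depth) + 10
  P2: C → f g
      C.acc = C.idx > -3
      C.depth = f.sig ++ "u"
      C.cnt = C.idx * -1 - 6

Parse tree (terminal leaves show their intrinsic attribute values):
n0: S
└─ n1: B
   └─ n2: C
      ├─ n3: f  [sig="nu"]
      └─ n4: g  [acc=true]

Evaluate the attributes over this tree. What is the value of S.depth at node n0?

11

1. n1.wid = false  [false]
2. n1.key = 0  [0]
3. n2.idx = -3  [B.key - 3]
4. n3.sig = "nu"  [terminal]
5. n4.acc = true  [terminal]
6. n2.acc = false  [C.idx > -3]
7. n2.depth = "nuu"  [f.sig ++ "u"]
8. n2.cnt = -3  [C.idx * -1 - 6]
9. n1.lim = 13  [len(C.depth) + 10]
10. n0.depth = 11  [B.lim - 2]
11. n0.sig = 7  [7]
12. n0.ok = 19  [B.lim + 6]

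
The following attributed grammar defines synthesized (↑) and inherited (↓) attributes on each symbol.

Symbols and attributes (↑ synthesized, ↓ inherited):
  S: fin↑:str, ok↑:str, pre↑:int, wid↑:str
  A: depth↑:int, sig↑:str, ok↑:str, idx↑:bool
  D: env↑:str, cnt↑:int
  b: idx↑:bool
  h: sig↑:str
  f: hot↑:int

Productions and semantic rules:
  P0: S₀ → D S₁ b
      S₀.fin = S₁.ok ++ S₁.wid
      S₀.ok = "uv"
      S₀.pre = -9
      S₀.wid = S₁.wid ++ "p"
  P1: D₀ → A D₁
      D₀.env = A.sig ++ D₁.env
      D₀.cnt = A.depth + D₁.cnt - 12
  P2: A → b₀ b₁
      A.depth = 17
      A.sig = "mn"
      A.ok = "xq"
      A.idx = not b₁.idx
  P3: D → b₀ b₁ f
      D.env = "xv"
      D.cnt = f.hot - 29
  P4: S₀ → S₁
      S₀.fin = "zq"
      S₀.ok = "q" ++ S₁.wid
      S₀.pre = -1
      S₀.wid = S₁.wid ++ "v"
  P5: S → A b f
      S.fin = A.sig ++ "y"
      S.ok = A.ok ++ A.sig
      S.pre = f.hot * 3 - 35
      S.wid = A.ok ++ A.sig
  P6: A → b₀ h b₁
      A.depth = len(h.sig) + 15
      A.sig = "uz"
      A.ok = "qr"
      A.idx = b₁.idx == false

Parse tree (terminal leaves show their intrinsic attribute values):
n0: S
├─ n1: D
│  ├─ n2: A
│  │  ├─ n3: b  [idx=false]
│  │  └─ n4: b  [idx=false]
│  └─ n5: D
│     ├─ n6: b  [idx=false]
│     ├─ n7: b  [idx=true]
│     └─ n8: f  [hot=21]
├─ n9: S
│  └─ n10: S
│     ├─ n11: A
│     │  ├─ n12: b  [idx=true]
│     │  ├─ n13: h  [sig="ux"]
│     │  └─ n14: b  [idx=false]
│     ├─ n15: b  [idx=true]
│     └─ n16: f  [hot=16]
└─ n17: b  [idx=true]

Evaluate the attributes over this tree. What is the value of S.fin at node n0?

1. n3.idx = false  [terminal]
2. n4.idx = false  [terminal]
3. n2.depth = 17  [17]
4. n2.sig = "mn"  ["mn"]
5. n2.ok = "xq"  ["xq"]
6. n2.idx = true  [not b₁.idx]
7. n6.idx = false  [terminal]
8. n7.idx = true  [terminal]
9. n8.hot = 21  [terminal]
10. n5.env = "xv"  ["xv"]
11. n5.cnt = -8  [f.hot - 29]
12. n1.env = "mnxv"  [A.sig ++ D₁.env]
13. n1.cnt = -3  [A.depth + D₁.cnt - 12]
14. n12.idx = true  [terminal]
15. n13.sig = "ux"  [terminal]
16. n14.idx = false  [terminal]
17. n11.depth = 17  [len(h.sig) + 15]
18. n11.sig = "uz"  ["uz"]
19. n11.ok = "qr"  ["qr"]
20. n11.idx = true  [b₁.idx == false]
21. n15.idx = true  [terminal]
22. n16.hot = 16  [terminal]
23. n10.fin = "uzy"  [A.sig ++ "y"]
24. n10.ok = "qruz"  [A.ok ++ A.sig]
25. n10.pre = 13  [f.hot * 3 - 35]
26. n10.wid = "qruz"  [A.ok ++ A.sig]
27. n9.fin = "zq"  ["zq"]
28. n9.ok = "qqruz"  ["q" ++ S₁.wid]
29. n9.pre = -1  [-1]
30. n9.wid = "qruzv"  [S₁.wid ++ "v"]
31. n17.idx = true  [terminal]
32. n0.fin = "qqruzqruzv"  [S₁.ok ++ S₁.wid]
33. n0.ok = "uv"  ["uv"]
34. n0.pre = -9  [-9]
35. n0.wid = "qruzvp"  [S₁.wid ++ "p"]

"qqruzqruzv"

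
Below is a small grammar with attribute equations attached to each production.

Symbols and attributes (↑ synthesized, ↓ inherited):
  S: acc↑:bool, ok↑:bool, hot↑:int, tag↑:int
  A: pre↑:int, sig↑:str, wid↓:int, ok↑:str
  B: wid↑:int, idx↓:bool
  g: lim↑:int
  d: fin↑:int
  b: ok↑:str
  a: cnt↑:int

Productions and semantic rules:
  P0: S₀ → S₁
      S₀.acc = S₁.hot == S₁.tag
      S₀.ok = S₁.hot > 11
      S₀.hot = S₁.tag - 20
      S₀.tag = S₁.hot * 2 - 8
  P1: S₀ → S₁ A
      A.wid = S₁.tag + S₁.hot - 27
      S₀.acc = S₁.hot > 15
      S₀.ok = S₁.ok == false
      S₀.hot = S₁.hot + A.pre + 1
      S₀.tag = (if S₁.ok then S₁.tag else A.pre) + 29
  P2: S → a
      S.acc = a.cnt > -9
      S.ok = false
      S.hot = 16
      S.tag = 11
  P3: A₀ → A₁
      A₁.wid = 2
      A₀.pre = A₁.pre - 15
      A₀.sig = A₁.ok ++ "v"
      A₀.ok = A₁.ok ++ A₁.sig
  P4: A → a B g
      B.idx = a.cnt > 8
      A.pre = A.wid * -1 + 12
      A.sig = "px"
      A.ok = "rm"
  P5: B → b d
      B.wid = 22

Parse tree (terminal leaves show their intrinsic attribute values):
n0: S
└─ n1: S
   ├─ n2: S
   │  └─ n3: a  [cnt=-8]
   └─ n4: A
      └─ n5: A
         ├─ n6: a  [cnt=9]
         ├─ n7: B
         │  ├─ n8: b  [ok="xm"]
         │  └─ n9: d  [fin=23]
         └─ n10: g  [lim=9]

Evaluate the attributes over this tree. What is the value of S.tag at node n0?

1. n3.cnt = -8  [terminal]
2. n2.acc = true  [a.cnt > -9]
3. n2.ok = false  [false]
4. n2.hot = 16  [16]
5. n2.tag = 11  [11]
6. n4.wid = 0  [S₁.tag + S₁.hot - 27]
7. n5.wid = 2  [2]
8. n6.cnt = 9  [terminal]
9. n7.idx = true  [a.cnt > 8]
10. n8.ok = "xm"  [terminal]
11. n9.fin = 23  [terminal]
12. n7.wid = 22  [22]
13. n10.lim = 9  [terminal]
14. n5.pre = 10  [A.wid * -1 + 12]
15. n5.sig = "px"  ["px"]
16. n5.ok = "rm"  ["rm"]
17. n4.pre = -5  [A₁.pre - 15]
18. n4.sig = "rmv"  [A₁.ok ++ "v"]
19. n4.ok = "rmpx"  [A₁.ok ++ A₁.sig]
20. n1.acc = true  [S₁.hot > 15]
21. n1.ok = true  [S₁.ok == false]
22. n1.hot = 12  [S₁.hot + A.pre + 1]
23. n1.tag = 24  [(if S₁.ok then S₁.tag else A.pre) + 29]
24. n0.acc = false  [S₁.hot == S₁.tag]
25. n0.ok = true  [S₁.hot > 11]
26. n0.hot = 4  [S₁.tag - 20]
27. n0.tag = 16  [S₁.hot * 2 - 8]

16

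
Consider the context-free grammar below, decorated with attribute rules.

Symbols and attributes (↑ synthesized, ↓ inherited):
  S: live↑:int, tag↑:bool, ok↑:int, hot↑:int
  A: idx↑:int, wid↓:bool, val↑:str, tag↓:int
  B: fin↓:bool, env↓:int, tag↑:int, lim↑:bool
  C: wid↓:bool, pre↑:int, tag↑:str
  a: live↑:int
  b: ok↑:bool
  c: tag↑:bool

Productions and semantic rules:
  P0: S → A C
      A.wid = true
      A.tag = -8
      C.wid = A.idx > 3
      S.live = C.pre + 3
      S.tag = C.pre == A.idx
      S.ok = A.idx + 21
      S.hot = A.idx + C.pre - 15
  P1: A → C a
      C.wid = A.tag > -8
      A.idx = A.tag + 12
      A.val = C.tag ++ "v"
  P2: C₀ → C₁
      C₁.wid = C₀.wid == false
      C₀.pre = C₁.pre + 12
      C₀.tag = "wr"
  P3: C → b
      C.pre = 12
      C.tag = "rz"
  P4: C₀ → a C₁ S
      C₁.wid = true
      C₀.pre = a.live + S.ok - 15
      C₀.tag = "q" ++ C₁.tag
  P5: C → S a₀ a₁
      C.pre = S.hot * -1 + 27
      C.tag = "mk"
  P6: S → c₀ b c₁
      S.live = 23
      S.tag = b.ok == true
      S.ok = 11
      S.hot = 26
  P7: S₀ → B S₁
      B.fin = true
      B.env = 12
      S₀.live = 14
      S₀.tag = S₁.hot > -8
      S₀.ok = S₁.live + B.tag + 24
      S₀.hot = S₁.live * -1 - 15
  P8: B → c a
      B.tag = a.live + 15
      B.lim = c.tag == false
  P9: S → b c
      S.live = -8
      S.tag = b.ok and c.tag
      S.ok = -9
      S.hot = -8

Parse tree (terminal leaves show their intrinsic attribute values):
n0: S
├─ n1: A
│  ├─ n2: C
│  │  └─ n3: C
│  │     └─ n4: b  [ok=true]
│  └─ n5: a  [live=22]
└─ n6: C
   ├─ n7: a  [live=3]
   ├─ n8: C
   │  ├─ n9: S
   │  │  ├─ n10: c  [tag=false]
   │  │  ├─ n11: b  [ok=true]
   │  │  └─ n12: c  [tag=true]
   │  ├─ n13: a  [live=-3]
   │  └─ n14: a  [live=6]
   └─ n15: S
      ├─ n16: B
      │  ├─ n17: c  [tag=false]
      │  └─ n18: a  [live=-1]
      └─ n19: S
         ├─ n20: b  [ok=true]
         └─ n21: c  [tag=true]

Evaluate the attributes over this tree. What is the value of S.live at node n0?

1. n1.wid = true  [true]
2. n1.tag = -8  [-8]
3. n2.wid = false  [A.tag > -8]
4. n3.wid = true  [C₀.wid == false]
5. n4.ok = true  [terminal]
6. n3.pre = 12  [12]
7. n3.tag = "rz"  ["rz"]
8. n2.pre = 24  [C₁.pre + 12]
9. n2.tag = "wr"  ["wr"]
10. n5.live = 22  [terminal]
11. n1.idx = 4  [A.tag + 12]
12. n1.val = "wrv"  [C.tag ++ "v"]
13. n6.wid = true  [A.idx > 3]
14. n7.live = 3  [terminal]
15. n8.wid = true  [true]
16. n10.tag = false  [terminal]
17. n11.ok = true  [terminal]
18. n12.tag = true  [terminal]
19. n9.live = 23  [23]
20. n9.tag = true  [b.ok == true]
21. n9.ok = 11  [11]
22. n9.hot = 26  [26]
23. n13.live = -3  [terminal]
24. n14.live = 6  [terminal]
25. n8.pre = 1  [S.hot * -1 + 27]
26. n8.tag = "mk"  ["mk"]
27. n16.fin = true  [true]
28. n16.env = 12  [12]
29. n17.tag = false  [terminal]
30. n18.live = -1  [terminal]
31. n16.tag = 14  [a.live + 15]
32. n16.lim = true  [c.tag == false]
33. n20.ok = true  [terminal]
34. n21.tag = true  [terminal]
35. n19.live = -8  [-8]
36. n19.tag = true  [b.ok and c.tag]
37. n19.ok = -9  [-9]
38. n19.hot = -8  [-8]
39. n15.live = 14  [14]
40. n15.tag = false  [S₁.hot > -8]
41. n15.ok = 30  [S₁.live + B.tag + 24]
42. n15.hot = -7  [S₁.live * -1 - 15]
43. n6.pre = 18  [a.live + S.ok - 15]
44. n6.tag = "qmk"  ["q" ++ C₁.tag]
45. n0.live = 21  [C.pre + 3]
46. n0.tag = false  [C.pre == A.idx]
47. n0.ok = 25  [A.idx + 21]
48. n0.hot = 7  [A.idx + C.pre - 15]

21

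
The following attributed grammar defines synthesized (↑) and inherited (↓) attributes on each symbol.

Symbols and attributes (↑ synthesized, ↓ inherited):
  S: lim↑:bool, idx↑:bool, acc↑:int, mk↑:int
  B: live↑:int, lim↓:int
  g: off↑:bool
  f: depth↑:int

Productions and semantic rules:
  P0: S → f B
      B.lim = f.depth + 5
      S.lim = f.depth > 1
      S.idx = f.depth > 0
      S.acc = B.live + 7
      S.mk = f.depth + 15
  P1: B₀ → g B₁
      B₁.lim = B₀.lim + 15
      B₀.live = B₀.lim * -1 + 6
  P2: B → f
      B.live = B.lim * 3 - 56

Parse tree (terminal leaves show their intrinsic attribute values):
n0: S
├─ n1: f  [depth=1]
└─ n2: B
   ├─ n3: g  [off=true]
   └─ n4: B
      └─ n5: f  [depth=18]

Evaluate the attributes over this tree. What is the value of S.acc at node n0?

7

1. n1.depth = 1  [terminal]
2. n2.lim = 6  [f.depth + 5]
3. n3.off = true  [terminal]
4. n4.lim = 21  [B₀.lim + 15]
5. n5.depth = 18  [terminal]
6. n4.live = 7  [B.lim * 3 - 56]
7. n2.live = 0  [B₀.lim * -1 + 6]
8. n0.lim = false  [f.depth > 1]
9. n0.idx = true  [f.depth > 0]
10. n0.acc = 7  [B.live + 7]
11. n0.mk = 16  [f.depth + 15]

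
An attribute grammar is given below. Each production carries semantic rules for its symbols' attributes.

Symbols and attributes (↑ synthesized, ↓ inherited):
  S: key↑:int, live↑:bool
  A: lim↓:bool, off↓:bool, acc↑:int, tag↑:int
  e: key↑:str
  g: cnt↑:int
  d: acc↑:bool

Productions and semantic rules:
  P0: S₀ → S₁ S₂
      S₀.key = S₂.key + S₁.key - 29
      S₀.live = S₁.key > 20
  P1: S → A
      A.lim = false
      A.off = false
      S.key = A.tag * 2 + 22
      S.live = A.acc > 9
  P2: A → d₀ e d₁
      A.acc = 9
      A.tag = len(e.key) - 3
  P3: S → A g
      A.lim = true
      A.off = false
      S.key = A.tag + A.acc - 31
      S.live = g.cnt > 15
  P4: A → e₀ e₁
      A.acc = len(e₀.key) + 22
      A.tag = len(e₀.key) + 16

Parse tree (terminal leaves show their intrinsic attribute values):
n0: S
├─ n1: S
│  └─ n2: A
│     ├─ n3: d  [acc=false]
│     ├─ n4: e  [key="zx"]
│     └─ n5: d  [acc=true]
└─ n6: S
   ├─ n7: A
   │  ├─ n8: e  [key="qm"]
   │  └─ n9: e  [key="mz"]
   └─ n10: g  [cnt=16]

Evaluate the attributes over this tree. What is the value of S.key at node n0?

1. n2.lim = false  [false]
2. n2.off = false  [false]
3. n3.acc = false  [terminal]
4. n4.key = "zx"  [terminal]
5. n5.acc = true  [terminal]
6. n2.acc = 9  [9]
7. n2.tag = -1  [len(e.key) - 3]
8. n1.key = 20  [A.tag * 2 + 22]
9. n1.live = false  [A.acc > 9]
10. n7.lim = true  [true]
11. n7.off = false  [false]
12. n8.key = "qm"  [terminal]
13. n9.key = "mz"  [terminal]
14. n7.acc = 24  [len(e₀.key) + 22]
15. n7.tag = 18  [len(e₀.key) + 16]
16. n10.cnt = 16  [terminal]
17. n6.key = 11  [A.tag + A.acc - 31]
18. n6.live = true  [g.cnt > 15]
19. n0.key = 2  [S₂.key + S₁.key - 29]
20. n0.live = false  [S₁.key > 20]

2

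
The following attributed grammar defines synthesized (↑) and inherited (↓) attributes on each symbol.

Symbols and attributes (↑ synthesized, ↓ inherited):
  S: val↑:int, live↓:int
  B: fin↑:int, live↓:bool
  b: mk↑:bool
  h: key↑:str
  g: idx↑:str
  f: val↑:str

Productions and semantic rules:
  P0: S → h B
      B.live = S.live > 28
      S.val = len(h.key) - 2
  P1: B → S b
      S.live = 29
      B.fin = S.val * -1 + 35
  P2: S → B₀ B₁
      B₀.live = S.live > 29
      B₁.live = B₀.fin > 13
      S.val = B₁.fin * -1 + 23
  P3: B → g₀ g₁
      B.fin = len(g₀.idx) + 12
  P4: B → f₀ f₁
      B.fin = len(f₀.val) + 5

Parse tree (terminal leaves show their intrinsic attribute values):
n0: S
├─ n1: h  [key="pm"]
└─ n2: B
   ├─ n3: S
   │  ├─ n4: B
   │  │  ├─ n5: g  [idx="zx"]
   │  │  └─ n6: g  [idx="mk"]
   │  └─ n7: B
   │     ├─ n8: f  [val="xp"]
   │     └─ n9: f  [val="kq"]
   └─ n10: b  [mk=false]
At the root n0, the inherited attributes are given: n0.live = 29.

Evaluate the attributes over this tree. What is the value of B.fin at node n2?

19

1. n0.live = 29  [given at root]
2. n1.key = "pm"  [terminal]
3. n2.live = true  [S.live > 28]
4. n3.live = 29  [29]
5. n4.live = false  [S.live > 29]
6. n5.idx = "zx"  [terminal]
7. n6.idx = "mk"  [terminal]
8. n4.fin = 14  [len(g₀.idx) + 12]
9. n7.live = true  [B₀.fin > 13]
10. n8.val = "xp"  [terminal]
11. n9.val = "kq"  [terminal]
12. n7.fin = 7  [len(f₀.val) + 5]
13. n3.val = 16  [B₁.fin * -1 + 23]
14. n10.mk = false  [terminal]
15. n2.fin = 19  [S.val * -1 + 35]
16. n0.val = 0  [len(h.key) - 2]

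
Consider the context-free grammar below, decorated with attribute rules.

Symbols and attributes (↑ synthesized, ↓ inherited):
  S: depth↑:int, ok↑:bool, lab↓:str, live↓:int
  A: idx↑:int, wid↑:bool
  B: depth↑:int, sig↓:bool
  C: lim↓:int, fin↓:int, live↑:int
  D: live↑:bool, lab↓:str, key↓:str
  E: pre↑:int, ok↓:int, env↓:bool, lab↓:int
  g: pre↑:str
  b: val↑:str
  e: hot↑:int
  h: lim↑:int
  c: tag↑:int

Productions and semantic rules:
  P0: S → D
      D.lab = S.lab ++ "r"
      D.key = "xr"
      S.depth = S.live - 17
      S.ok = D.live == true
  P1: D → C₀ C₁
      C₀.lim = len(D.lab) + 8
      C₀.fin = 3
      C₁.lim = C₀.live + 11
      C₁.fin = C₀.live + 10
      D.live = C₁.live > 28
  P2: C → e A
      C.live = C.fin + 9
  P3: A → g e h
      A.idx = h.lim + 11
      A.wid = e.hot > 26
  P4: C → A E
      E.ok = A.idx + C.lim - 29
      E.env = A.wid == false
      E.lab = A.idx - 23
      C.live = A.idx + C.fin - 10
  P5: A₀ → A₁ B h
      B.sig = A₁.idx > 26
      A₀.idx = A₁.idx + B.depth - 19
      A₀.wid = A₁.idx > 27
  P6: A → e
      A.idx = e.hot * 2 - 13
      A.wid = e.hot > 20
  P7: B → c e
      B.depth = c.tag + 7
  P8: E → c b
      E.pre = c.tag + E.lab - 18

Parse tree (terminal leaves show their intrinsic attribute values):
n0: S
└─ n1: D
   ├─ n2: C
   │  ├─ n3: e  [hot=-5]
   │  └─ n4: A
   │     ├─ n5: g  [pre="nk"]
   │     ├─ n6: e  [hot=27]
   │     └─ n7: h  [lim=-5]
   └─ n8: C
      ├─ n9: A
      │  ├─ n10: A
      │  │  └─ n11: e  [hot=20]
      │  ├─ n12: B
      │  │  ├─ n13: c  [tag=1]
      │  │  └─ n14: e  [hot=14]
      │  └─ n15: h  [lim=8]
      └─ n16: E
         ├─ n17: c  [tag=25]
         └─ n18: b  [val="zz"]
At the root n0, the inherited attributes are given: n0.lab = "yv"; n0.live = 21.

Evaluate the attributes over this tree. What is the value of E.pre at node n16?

1. n0.lab = "yv"  [given at root]
2. n0.live = 21  [given at root]
3. n1.lab = "yvr"  [S.lab ++ "r"]
4. n1.key = "xr"  ["xr"]
5. n2.lim = 11  [len(D.lab) + 8]
6. n2.fin = 3  [3]
7. n3.hot = -5  [terminal]
8. n5.pre = "nk"  [terminal]
9. n6.hot = 27  [terminal]
10. n7.lim = -5  [terminal]
11. n4.idx = 6  [h.lim + 11]
12. n4.wid = true  [e.hot > 26]
13. n2.live = 12  [C.fin + 9]
14. n8.lim = 23  [C₀.live + 11]
15. n8.fin = 22  [C₀.live + 10]
16. n11.hot = 20  [terminal]
17. n10.idx = 27  [e.hot * 2 - 13]
18. n10.wid = false  [e.hot > 20]
19. n12.sig = true  [A₁.idx > 26]
20. n13.tag = 1  [terminal]
21. n14.hot = 14  [terminal]
22. n12.depth = 8  [c.tag + 7]
23. n15.lim = 8  [terminal]
24. n9.idx = 16  [A₁.idx + B.depth - 19]
25. n9.wid = false  [A₁.idx > 27]
26. n16.ok = 10  [A.idx + C.lim - 29]
27. n16.env = true  [A.wid == false]
28. n16.lab = -7  [A.idx - 23]
29. n17.tag = 25  [terminal]
30. n18.val = "zz"  [terminal]
31. n16.pre = 0  [c.tag + E.lab - 18]
32. n8.live = 28  [A.idx + C.fin - 10]
33. n1.live = false  [C₁.live > 28]
34. n0.depth = 4  [S.live - 17]
35. n0.ok = false  [D.live == true]

0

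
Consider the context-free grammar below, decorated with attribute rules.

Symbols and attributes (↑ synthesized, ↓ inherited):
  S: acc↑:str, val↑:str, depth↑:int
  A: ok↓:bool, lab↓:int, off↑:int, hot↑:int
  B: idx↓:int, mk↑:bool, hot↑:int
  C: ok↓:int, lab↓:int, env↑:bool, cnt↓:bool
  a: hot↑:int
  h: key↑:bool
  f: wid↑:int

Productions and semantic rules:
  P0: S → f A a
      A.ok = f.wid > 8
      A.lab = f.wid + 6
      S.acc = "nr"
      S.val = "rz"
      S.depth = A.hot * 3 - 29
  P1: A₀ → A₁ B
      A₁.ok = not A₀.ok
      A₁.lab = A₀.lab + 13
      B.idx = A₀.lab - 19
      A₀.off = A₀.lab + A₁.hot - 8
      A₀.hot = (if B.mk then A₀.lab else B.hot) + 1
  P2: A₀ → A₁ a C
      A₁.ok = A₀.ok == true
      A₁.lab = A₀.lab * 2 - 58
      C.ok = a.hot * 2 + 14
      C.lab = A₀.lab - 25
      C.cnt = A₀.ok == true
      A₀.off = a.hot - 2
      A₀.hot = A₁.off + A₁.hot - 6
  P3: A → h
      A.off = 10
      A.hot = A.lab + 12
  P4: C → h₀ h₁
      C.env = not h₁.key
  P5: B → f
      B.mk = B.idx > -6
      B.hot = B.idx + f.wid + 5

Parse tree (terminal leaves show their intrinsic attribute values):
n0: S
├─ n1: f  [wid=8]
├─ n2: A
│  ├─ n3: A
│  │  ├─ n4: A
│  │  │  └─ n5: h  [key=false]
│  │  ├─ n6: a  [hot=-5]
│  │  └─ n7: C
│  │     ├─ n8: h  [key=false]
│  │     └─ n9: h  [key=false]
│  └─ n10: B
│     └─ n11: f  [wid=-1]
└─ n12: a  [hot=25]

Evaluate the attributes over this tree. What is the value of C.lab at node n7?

1. n1.wid = 8  [terminal]
2. n2.ok = false  [f.wid > 8]
3. n2.lab = 14  [f.wid + 6]
4. n3.ok = true  [not A₀.ok]
5. n3.lab = 27  [A₀.lab + 13]
6. n4.ok = true  [A₀.ok == true]
7. n4.lab = -4  [A₀.lab * 2 - 58]
8. n5.key = false  [terminal]
9. n4.off = 10  [10]
10. n4.hot = 8  [A.lab + 12]
11. n6.hot = -5  [terminal]
12. n7.ok = 4  [a.hot * 2 + 14]
13. n7.lab = 2  [A₀.lab - 25]
14. n7.cnt = true  [A₀.ok == true]
15. n8.key = false  [terminal]
16. n9.key = false  [terminal]
17. n7.env = true  [not h₁.key]
18. n3.off = -7  [a.hot - 2]
19. n3.hot = 12  [A₁.off + A₁.hot - 6]
20. n10.idx = -5  [A₀.lab - 19]
21. n11.wid = -1  [terminal]
22. n10.mk = true  [B.idx > -6]
23. n10.hot = -1  [B.idx + f.wid + 5]
24. n2.off = 18  [A₀.lab + A₁.hot - 8]
25. n2.hot = 15  [(if B.mk then A₀.lab else B.hot) + 1]
26. n12.hot = 25  [terminal]
27. n0.acc = "nr"  ["nr"]
28. n0.val = "rz"  ["rz"]
29. n0.depth = 16  [A.hot * 3 - 29]

2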